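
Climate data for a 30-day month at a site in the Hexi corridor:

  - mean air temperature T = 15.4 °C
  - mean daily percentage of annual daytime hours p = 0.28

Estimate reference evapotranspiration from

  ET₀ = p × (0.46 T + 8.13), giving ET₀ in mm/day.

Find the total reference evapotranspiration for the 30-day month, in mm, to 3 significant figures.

128 mm

ET₀ = 0.28 × (0.46 × 15.4 + 8.13) = 0.28 × 15.214 = 4.2599 mm/d
Monthly total = 4.2599 × 30 = 127.797 mm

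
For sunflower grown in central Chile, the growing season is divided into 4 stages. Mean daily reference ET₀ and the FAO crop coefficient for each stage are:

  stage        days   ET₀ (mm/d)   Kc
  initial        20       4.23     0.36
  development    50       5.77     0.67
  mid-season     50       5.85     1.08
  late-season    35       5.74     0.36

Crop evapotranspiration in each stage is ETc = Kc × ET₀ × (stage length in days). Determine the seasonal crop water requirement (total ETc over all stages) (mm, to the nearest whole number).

initial: 0.36 × 4.23 × 20 = 30.46 mm
development: 0.67 × 5.77 × 50 = 193.30 mm
mid-season: 1.08 × 5.85 × 50 = 315.90 mm
late-season: 0.36 × 5.74 × 35 = 72.32 mm
Seasonal total = 611.98 mm

612 mm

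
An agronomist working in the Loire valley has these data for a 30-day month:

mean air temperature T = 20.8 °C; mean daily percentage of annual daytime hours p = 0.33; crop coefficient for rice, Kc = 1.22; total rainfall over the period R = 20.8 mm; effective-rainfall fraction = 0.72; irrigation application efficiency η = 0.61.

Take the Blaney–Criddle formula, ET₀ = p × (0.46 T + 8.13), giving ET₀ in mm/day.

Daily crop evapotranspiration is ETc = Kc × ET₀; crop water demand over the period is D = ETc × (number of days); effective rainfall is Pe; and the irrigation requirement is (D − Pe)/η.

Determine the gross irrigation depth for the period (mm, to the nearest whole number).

326 mm

ET₀ = 0.33 × (0.46 × 20.8 + 8.13) = 0.33 × 17.698 = 5.8403 mm/d
ETc = Kc × ET₀ = 1.22 × 5.8403 = 7.1252 mm/d
Crop demand D = ETc × 30 d = 7.1252 × 30 = 213.756 mm
Pe = 0.72 × 20.8 = 14.976 mm
D − Pe = 213.756 − 14.976 = 198.780 mm
Gross irrigation = 198.780 / 0.61 = 325.869 mm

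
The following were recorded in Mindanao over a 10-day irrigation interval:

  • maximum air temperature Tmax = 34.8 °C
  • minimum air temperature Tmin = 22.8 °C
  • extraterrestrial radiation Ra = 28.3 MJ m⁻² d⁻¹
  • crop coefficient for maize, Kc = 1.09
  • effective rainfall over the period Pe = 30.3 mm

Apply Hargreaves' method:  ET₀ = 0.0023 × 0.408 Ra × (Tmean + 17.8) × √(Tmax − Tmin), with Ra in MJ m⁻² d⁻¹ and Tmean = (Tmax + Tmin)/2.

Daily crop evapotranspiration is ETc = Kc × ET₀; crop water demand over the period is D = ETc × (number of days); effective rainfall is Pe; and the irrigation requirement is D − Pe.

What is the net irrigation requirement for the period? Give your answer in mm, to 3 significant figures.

Tmean = (34.8 + 22.8)/2 = 28.80 °C
0.408 Ra = 0.408 × 28.3 = 11.5464 mm/d equivalent
ET₀ = 0.0023 × 11.5464 × (28.80 + 17.8) × √12.0 = 0.0023 × 11.5464 × 46.60 × 3.4641 = 4.2870 mm/d
ETc = Kc × ET₀ = 1.09 × 4.2870 = 4.6728 mm/d
Crop demand D = ETc × 10 d = 4.6728 × 10 = 46.728 mm
D − Pe = 46.728 − 30.3 = 16.428 mm

16.4 mm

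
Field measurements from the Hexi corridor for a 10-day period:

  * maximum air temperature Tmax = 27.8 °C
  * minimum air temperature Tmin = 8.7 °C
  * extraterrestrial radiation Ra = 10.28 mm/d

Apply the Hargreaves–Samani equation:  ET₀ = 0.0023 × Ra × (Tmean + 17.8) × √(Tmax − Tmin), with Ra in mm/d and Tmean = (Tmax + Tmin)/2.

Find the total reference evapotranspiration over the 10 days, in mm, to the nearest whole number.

37 mm

Tmean = (27.8 + 8.7)/2 = 18.25 °C
ET₀ = 0.0023 × 10.28 × (18.25 + 17.8) × √19.1 = 0.0023 × 10.28 × 36.05 × 4.3704 = 3.7252 mm/d
Over 10 days: 3.7252 × 10 = 37.252 mm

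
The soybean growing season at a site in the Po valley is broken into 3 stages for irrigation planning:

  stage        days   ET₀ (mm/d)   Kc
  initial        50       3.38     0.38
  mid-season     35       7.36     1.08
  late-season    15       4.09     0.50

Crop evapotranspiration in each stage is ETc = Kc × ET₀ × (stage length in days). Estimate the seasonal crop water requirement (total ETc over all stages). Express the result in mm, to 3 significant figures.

373 mm

initial: 0.38 × 3.38 × 50 = 64.22 mm
mid-season: 1.08 × 7.36 × 35 = 278.21 mm
late-season: 0.50 × 4.09 × 15 = 30.68 mm
Seasonal total = 373.11 mm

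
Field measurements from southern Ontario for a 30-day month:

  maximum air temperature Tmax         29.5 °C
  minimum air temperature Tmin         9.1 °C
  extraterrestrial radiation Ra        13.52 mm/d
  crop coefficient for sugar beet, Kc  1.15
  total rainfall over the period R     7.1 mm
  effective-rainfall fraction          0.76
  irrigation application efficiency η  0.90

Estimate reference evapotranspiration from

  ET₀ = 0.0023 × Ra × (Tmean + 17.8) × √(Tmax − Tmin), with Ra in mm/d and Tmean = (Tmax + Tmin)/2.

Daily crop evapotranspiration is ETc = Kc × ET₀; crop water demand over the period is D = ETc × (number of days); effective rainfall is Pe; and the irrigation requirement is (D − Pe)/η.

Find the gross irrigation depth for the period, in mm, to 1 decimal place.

Tmean = (29.5 + 9.1)/2 = 19.30 °C
ET₀ = 0.0023 × 13.52 × (19.30 + 17.8) × √20.4 = 0.0023 × 13.52 × 37.10 × 4.5166 = 5.2106 mm/d
ETc = Kc × ET₀ = 1.15 × 5.2106 = 5.9922 mm/d
Crop demand D = ETc × 30 d = 5.9922 × 30 = 179.766 mm
Pe = 0.76 × 7.1 = 5.396 mm
D − Pe = 179.766 − 5.396 = 174.370 mm
Gross irrigation = 174.370 / 0.90 = 193.744 mm

193.7 mm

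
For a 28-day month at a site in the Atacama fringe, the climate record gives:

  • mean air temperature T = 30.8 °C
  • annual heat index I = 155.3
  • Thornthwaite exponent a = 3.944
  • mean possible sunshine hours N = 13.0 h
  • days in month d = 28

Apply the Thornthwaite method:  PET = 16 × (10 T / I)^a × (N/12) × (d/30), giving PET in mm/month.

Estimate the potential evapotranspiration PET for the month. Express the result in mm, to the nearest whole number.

10T/I = 10 × 30.8 / 155.3 = 1.9833
(10T/I)^a = 1.9833^3.944 = 14.8902
Uncorrected PET = 16 × 14.8902 = 238.243 mm
Correction = (N/12)(d/30) = (13.0/12)(28/30) = 1.0111
PET = 238.243 × 1.0111 = 240.887 mm/month

241 mm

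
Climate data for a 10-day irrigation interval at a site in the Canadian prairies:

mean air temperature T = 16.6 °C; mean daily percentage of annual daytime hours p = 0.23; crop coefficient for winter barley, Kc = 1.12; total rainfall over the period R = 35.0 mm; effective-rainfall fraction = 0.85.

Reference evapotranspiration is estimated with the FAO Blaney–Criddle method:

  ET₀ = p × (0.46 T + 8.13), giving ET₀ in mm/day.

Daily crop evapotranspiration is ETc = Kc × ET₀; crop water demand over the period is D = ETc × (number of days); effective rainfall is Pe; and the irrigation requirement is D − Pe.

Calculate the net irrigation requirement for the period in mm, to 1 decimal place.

10.9 mm

ET₀ = 0.23 × (0.46 × 16.6 + 8.13) = 0.23 × 15.766 = 3.6262 mm/d
ETc = Kc × ET₀ = 1.12 × 3.6262 = 4.0613 mm/d
Crop demand D = ETc × 10 d = 4.0613 × 10 = 40.613 mm
Pe = 0.85 × 35.0 = 29.750 mm
D − Pe = 40.613 − 29.750 = 10.863 mm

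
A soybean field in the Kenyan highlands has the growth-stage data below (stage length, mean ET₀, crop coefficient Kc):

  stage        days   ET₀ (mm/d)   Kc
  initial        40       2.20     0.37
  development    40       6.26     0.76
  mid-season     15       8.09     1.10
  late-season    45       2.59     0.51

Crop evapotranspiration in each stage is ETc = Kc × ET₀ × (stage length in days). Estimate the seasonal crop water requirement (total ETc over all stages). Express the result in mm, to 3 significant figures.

416 mm

initial: 0.37 × 2.20 × 40 = 32.56 mm
development: 0.76 × 6.26 × 40 = 190.30 mm
mid-season: 1.10 × 8.09 × 15 = 133.49 mm
late-season: 0.51 × 2.59 × 45 = 59.44 mm
Seasonal total = 415.79 mm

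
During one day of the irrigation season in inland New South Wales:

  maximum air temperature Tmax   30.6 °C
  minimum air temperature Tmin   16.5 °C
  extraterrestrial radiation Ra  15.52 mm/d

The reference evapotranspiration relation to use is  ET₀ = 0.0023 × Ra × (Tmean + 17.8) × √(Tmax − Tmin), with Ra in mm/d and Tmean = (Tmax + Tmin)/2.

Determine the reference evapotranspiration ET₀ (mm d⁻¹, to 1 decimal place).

Tmean = (30.6 + 16.5)/2 = 23.55 °C
ET₀ = 0.0023 × 15.52 × (23.55 + 17.8) × √14.1 = 0.0023 × 15.52 × 41.35 × 3.7550 = 5.5425 mm/d

5.5 mm d⁻¹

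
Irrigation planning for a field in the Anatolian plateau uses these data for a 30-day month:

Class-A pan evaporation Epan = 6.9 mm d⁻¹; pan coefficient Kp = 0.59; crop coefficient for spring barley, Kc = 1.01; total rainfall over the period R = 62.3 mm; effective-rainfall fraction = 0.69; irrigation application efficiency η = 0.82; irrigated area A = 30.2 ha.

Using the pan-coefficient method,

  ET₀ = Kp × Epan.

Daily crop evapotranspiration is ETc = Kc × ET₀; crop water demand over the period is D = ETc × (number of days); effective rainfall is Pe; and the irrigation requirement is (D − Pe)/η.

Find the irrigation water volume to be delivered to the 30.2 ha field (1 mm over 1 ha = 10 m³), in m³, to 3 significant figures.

ET₀ = 0.59 × 6.9 = 4.0710 mm/d
ETc = Kc × ET₀ = 1.01 × 4.0710 = 4.1117 mm/d
Crop demand D = ETc × 30 d = 4.1117 × 30 = 123.351 mm
Pe = 0.69 × 62.3 = 42.987 mm
D − Pe = 123.351 − 42.987 = 80.364 mm
Gross irrigation = 80.364 / 0.82 = 98.005 mm
Volume = 98.005 mm × 30.2 ha × 10 = 29597.5 m³

29600 m³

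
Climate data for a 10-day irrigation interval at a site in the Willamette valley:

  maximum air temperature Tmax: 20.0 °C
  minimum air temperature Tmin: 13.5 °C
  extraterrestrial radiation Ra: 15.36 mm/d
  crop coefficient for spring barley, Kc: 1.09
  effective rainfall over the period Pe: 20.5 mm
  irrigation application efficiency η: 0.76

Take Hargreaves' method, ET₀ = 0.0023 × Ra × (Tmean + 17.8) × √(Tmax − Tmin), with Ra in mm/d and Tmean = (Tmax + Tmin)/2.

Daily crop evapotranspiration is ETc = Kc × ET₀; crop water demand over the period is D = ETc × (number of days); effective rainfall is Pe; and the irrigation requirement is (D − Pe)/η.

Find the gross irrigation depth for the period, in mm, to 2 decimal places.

17.66 mm

Tmean = (20.0 + 13.5)/2 = 16.75 °C
ET₀ = 0.0023 × 15.36 × (16.75 + 17.8) × √6.5 = 0.0023 × 15.36 × 34.55 × 2.5495 = 3.1119 mm/d
ETc = Kc × ET₀ = 1.09 × 3.1119 = 3.3920 mm/d
Crop demand D = ETc × 10 d = 3.3920 × 10 = 33.920 mm
D − Pe = 33.920 − 20.5 = 13.420 mm
Gross irrigation = 13.420 / 0.76 = 17.658 mm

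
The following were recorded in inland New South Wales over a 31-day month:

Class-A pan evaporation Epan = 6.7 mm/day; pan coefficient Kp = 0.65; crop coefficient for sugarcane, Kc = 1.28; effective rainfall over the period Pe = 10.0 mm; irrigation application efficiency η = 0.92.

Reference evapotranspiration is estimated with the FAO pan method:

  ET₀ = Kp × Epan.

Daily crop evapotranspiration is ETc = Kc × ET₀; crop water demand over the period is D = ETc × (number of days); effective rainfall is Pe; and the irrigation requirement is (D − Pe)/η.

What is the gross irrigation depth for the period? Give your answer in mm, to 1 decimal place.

177.0 mm

ET₀ = 0.65 × 6.7 = 4.3550 mm/d
ETc = Kc × ET₀ = 1.28 × 4.3550 = 5.5744 mm/d
Crop demand D = ETc × 31 d = 5.5744 × 31 = 172.806 mm
D − Pe = 172.806 − 10.0 = 162.806 mm
Gross irrigation = 162.806 / 0.92 = 176.963 mm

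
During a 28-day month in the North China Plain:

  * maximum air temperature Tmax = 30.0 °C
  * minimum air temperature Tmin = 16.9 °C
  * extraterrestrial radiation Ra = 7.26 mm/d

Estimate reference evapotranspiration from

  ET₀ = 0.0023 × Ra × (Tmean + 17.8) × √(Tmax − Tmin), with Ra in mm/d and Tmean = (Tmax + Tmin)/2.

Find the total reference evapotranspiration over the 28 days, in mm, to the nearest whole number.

Tmean = (30.0 + 16.9)/2 = 23.45 °C
ET₀ = 0.0023 × 7.26 × (23.45 + 17.8) × √13.1 = 0.0023 × 7.26 × 41.25 × 3.6194 = 2.4930 mm/d
Over 28 days: 2.4930 × 28 = 69.804 mm

70 mm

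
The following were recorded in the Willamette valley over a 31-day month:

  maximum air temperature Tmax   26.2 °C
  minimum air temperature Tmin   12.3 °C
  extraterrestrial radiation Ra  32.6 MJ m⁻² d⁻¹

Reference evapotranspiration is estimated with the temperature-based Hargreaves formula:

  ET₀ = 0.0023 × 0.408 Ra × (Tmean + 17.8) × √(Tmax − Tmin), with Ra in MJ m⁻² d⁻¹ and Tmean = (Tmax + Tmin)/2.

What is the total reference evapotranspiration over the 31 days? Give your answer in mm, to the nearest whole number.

131 mm

Tmean = (26.2 + 12.3)/2 = 19.25 °C
0.408 Ra = 0.408 × 32.6 = 13.3008 mm/d equivalent
ET₀ = 0.0023 × 13.3008 × (19.25 + 17.8) × √13.9 = 0.0023 × 13.3008 × 37.05 × 3.7283 = 4.2258 mm/d
Over 31 days: 4.2258 × 31 = 131.000 mm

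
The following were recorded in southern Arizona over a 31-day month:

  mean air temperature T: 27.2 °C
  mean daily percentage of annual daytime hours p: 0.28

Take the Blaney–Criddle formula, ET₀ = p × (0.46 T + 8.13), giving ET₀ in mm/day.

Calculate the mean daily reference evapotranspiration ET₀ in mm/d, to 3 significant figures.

5.78 mm/d

ET₀ = 0.28 × (0.46 × 27.2 + 8.13) = 0.28 × 20.642 = 5.7798 mm/d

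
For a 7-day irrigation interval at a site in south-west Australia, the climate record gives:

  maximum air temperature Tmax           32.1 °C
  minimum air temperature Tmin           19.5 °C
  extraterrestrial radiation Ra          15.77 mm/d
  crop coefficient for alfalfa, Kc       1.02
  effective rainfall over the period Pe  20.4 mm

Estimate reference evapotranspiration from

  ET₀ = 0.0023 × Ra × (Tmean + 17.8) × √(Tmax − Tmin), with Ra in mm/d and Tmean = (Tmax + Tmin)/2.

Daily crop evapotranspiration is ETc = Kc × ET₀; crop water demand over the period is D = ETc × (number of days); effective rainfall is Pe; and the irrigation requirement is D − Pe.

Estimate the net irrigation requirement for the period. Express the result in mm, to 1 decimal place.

19.7 mm

Tmean = (32.1 + 19.5)/2 = 25.80 °C
ET₀ = 0.0023 × 15.77 × (25.80 + 17.8) × √12.6 = 0.0023 × 15.77 × 43.60 × 3.5496 = 5.6134 mm/d
ETc = Kc × ET₀ = 1.02 × 5.6134 = 5.7257 mm/d
Crop demand D = ETc × 7 d = 5.7257 × 7 = 40.080 mm
D − Pe = 40.080 − 20.4 = 19.680 mm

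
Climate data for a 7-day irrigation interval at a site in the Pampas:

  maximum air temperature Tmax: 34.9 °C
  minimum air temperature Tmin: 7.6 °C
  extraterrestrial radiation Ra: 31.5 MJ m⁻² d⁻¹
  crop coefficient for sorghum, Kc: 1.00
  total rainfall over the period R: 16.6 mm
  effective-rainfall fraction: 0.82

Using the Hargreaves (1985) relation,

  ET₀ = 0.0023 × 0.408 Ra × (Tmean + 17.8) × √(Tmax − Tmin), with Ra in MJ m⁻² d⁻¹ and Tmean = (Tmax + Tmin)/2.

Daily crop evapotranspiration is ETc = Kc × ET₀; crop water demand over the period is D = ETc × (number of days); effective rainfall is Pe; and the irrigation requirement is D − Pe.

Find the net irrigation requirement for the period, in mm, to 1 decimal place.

28.6 mm

Tmean = (34.9 + 7.6)/2 = 21.25 °C
0.408 Ra = 0.408 × 31.5 = 12.8520 mm/d equivalent
ET₀ = 0.0023 × 12.8520 × (21.25 + 17.8) × √27.3 = 0.0023 × 12.8520 × 39.05 × 5.2249 = 6.0311 mm/d
ETc = Kc × ET₀ = 1.00 × 6.0311 = 6.0311 mm/d
Crop demand D = ETc × 7 d = 6.0311 × 7 = 42.218 mm
Pe = 0.82 × 16.6 = 13.612 mm
D − Pe = 42.218 − 13.612 = 28.606 mm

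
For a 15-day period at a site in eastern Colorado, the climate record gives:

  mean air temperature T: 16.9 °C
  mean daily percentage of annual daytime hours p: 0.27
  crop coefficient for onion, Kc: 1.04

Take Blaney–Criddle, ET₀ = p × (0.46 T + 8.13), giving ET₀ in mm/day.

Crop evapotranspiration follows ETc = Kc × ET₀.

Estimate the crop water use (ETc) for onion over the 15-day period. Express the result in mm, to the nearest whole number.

67 mm

ET₀ = 0.27 × (0.46 × 16.9 + 8.13) = 0.27 × 15.904 = 4.2941 mm/d
ETc = Kc × ET₀ = 1.04 × 4.2941 = 4.4659 mm/d
Over 15 days: 4.4659 × 15 = 66.989 mm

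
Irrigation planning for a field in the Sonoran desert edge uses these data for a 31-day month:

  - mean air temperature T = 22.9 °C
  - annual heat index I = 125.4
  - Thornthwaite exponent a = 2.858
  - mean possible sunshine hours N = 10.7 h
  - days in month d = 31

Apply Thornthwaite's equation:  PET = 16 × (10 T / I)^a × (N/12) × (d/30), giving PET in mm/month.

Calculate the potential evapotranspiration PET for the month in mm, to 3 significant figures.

82.4 mm

10T/I = 10 × 22.9 / 125.4 = 1.8262
(10T/I)^a = 1.8262^2.858 = 5.5912
Uncorrected PET = 16 × 5.5912 = 89.459 mm
Correction = (N/12)(d/30) = (10.7/12)(31/30) = 0.9214
PET = 89.459 × 0.9214 = 82.428 mm/month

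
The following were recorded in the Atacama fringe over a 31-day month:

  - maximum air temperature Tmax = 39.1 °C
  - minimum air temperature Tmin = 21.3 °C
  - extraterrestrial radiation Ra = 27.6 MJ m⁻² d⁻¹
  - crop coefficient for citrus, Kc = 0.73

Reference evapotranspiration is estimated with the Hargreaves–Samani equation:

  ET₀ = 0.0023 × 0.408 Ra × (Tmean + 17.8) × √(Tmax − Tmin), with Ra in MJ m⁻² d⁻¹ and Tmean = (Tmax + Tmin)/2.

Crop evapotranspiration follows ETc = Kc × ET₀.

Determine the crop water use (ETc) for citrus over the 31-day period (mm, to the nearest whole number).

Tmean = (39.1 + 21.3)/2 = 30.20 °C
0.408 Ra = 0.408 × 27.6 = 11.2608 mm/d equivalent
ET₀ = 0.0023 × 11.2608 × (30.20 + 17.8) × √17.8 = 0.0023 × 11.2608 × 48.00 × 4.2190 = 5.2450 mm/d
ETc = Kc × ET₀ = 0.73 × 5.2450 = 3.8289 mm/d
Over 31 days: 3.8289 × 31 = 118.696 mm

119 mm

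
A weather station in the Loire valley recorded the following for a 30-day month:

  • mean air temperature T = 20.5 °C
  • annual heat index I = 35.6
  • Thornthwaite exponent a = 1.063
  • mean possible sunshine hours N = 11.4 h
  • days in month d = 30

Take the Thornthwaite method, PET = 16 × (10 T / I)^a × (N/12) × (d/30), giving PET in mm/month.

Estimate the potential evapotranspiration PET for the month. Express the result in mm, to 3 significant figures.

10T/I = 10 × 20.5 / 35.6 = 5.7584
(10T/I)^a = 5.7584^1.063 = 6.4299
Uncorrected PET = 16 × 6.4299 = 102.878 mm
Correction = (N/12)(d/30) = (11.4/12)(30/30) = 0.9500
PET = 102.878 × 0.9500 = 97.734 mm/month

97.7 mm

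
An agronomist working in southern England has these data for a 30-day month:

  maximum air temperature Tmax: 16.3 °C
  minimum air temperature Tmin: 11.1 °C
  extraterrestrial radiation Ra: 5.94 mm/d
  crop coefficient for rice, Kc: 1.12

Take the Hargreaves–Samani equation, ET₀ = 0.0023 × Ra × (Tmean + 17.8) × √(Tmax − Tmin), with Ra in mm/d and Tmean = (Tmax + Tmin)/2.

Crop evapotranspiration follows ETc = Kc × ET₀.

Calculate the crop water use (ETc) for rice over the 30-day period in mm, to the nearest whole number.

Tmean = (16.3 + 11.1)/2 = 13.70 °C
ET₀ = 0.0023 × 5.94 × (13.70 + 17.8) × √5.2 = 0.0023 × 5.94 × 31.50 × 2.2804 = 0.9814 mm/d
ETc = Kc × ET₀ = 1.12 × 0.9814 = 1.0992 mm/d
Over 30 days: 1.0992 × 30 = 32.976 mm

33 mm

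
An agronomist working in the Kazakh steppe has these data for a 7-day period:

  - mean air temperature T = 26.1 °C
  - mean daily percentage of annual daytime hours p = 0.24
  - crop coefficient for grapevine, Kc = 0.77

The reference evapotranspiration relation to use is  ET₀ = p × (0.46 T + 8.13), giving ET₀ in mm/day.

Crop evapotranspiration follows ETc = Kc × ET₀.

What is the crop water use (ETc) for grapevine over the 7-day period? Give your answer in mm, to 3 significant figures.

26.0 mm

ET₀ = 0.24 × (0.46 × 26.1 + 8.13) = 0.24 × 20.136 = 4.8326 mm/d
ETc = Kc × ET₀ = 0.77 × 4.8326 = 3.7211 mm/d
Over 7 days: 3.7211 × 7 = 26.048 mm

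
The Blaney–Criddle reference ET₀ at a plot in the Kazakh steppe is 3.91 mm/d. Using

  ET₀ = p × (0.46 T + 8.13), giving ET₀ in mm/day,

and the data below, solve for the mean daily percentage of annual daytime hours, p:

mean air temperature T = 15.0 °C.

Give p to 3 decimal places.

p = ET₀ / (0.46 T + 8.13) = 3.91 / (0.46 × 15.0 + 8.13) = 3.91 / 15.030 = 0.2601

0.260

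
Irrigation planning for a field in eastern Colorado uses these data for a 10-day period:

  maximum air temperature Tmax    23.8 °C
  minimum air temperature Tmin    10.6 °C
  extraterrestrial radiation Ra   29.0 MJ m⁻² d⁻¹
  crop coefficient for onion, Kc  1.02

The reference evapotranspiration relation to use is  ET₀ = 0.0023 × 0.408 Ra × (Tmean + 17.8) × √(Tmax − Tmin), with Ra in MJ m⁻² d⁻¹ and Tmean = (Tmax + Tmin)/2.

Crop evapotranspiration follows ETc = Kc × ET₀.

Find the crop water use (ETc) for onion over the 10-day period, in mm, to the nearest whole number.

35 mm

Tmean = (23.8 + 10.6)/2 = 17.20 °C
0.408 Ra = 0.408 × 29.0 = 11.8320 mm/d equivalent
ET₀ = 0.0023 × 11.8320 × (17.20 + 17.8) × √13.2 = 0.0023 × 11.8320 × 35.00 × 3.6332 = 3.4605 mm/d
ETc = Kc × ET₀ = 1.02 × 3.4605 = 3.5297 mm/d
Over 10 days: 3.5297 × 10 = 35.297 mm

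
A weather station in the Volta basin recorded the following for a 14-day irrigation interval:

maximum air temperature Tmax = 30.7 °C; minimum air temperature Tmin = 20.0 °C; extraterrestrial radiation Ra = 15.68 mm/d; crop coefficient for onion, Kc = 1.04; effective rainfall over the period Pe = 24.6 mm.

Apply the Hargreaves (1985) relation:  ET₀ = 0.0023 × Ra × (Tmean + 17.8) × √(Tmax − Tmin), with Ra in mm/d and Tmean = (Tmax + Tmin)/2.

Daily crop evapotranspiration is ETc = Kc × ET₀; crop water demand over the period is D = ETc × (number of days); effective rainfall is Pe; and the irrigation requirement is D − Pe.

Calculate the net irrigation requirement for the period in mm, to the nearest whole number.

Tmean = (30.7 + 20.0)/2 = 25.35 °C
ET₀ = 0.0023 × 15.68 × (25.35 + 17.8) × √10.7 = 0.0023 × 15.68 × 43.15 × 3.2711 = 5.0904 mm/d
ETc = Kc × ET₀ = 1.04 × 5.0904 = 5.2940 mm/d
Crop demand D = ETc × 14 d = 5.2940 × 14 = 74.116 mm
D − Pe = 74.116 − 24.6 = 49.516 mm

50 mm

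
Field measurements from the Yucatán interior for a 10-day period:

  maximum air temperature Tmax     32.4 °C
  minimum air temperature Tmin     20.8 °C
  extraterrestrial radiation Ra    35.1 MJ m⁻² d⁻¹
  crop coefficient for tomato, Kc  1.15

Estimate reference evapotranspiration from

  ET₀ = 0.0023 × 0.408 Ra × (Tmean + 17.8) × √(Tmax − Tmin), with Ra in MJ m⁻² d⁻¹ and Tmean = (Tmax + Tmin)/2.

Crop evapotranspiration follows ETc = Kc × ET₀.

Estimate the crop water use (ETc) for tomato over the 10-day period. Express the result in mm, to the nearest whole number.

57 mm

Tmean = (32.4 + 20.8)/2 = 26.60 °C
0.408 Ra = 0.408 × 35.1 = 14.3208 mm/d equivalent
ET₀ = 0.0023 × 14.3208 × (26.60 + 17.8) × √11.6 = 0.0023 × 14.3208 × 44.40 × 3.4059 = 4.9809 mm/d
ETc = Kc × ET₀ = 1.15 × 4.9809 = 5.7280 mm/d
Over 10 days: 5.7280 × 10 = 57.280 mm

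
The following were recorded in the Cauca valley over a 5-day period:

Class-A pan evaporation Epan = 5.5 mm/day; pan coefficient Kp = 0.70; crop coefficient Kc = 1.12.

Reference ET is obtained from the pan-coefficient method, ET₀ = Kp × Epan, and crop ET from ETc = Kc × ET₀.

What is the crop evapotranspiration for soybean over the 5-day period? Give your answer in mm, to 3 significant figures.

ET₀ = 0.70 × 5.5 = 3.8500 mm/d
ETc = Kc × ET₀ = 1.12 × 3.8500 = 4.3120 mm/d
Over 5 days: 4.3120 × 5 = 21.560 mm

21.6 mm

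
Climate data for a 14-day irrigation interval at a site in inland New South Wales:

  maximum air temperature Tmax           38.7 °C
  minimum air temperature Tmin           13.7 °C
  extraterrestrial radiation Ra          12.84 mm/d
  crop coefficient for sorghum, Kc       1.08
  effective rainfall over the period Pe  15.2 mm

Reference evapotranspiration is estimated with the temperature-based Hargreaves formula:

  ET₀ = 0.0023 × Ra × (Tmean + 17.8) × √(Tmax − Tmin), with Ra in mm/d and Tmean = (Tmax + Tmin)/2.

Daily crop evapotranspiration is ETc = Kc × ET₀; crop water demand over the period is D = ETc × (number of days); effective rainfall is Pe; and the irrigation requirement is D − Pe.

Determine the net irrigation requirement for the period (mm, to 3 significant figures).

83.0 mm

Tmean = (38.7 + 13.7)/2 = 26.20 °C
ET₀ = 0.0023 × 12.84 × (26.20 + 17.8) × √25.0 = 0.0023 × 12.84 × 44.00 × 5.0000 = 6.4970 mm/d
ETc = Kc × ET₀ = 1.08 × 6.4970 = 7.0168 mm/d
Crop demand D = ETc × 14 d = 7.0168 × 14 = 98.235 mm
D − Pe = 98.235 − 15.2 = 83.035 mm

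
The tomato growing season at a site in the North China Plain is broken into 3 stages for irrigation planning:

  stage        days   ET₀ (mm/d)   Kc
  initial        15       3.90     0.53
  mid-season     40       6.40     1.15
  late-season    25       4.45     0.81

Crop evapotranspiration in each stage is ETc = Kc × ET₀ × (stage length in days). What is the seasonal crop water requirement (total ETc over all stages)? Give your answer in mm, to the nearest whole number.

416 mm

initial: 0.53 × 3.90 × 15 = 31.01 mm
mid-season: 1.15 × 6.40 × 40 = 294.40 mm
late-season: 0.81 × 4.45 × 25 = 90.11 mm
Seasonal total = 415.52 mm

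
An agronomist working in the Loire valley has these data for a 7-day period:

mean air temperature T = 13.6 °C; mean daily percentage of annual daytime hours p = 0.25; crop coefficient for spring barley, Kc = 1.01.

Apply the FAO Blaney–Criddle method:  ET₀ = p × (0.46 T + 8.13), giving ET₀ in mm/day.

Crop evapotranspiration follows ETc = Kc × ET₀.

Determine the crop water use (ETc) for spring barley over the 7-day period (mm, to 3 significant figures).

ET₀ = 0.25 × (0.46 × 13.6 + 8.13) = 0.25 × 14.386 = 3.5965 mm/d
ETc = Kc × ET₀ = 1.01 × 3.5965 = 3.6325 mm/d
Over 7 days: 3.6325 × 7 = 25.428 mm

25.4 mm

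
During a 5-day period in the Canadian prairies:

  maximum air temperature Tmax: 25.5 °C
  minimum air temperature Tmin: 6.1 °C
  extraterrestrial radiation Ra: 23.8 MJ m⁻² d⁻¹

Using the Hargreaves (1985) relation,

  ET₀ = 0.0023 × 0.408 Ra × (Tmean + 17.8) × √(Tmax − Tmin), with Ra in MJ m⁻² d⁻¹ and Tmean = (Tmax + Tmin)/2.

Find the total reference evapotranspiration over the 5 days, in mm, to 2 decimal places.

Tmean = (25.5 + 6.1)/2 = 15.80 °C
0.408 Ra = 0.408 × 23.8 = 9.7104 mm/d equivalent
ET₀ = 0.0023 × 9.7104 × (15.80 + 17.8) × √19.4 = 0.0023 × 9.7104 × 33.60 × 4.4045 = 3.3052 mm/d
Over 5 days: 3.3052 × 5 = 16.526 mm

16.53 mm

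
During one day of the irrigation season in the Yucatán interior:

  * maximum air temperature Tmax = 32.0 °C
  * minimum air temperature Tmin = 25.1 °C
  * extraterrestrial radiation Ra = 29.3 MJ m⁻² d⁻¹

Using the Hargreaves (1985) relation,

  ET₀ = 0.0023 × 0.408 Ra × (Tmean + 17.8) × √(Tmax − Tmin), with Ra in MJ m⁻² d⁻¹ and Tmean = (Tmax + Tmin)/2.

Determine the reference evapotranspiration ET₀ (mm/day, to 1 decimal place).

Tmean = (32.0 + 25.1)/2 = 28.55 °C
0.408 Ra = 0.408 × 29.3 = 11.9544 mm/d equivalent
ET₀ = 0.0023 × 11.9544 × (28.55 + 17.8) × √6.9 = 0.0023 × 11.9544 × 46.35 × 2.6268 = 3.3476 mm/d

3.3 mm/day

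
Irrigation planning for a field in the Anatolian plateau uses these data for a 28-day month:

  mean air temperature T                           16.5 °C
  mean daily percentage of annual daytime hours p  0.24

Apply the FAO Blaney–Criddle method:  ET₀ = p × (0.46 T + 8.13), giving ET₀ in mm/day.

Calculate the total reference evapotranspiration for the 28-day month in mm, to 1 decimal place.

105.6 mm

ET₀ = 0.24 × (0.46 × 16.5 + 8.13) = 0.24 × 15.720 = 3.7728 mm/d
Monthly total = 3.7728 × 28 = 105.638 mm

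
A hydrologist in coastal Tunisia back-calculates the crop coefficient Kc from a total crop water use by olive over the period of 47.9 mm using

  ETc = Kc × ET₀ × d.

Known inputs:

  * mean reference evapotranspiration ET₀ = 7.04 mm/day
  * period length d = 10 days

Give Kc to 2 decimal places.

ETc = Kc × ET₀ × d  ⇒  Kc = ETc / (ET₀ × d)
Kc = 47.9 / (7.04 × 10) = 47.9 / 70.40 = 0.6804

0.68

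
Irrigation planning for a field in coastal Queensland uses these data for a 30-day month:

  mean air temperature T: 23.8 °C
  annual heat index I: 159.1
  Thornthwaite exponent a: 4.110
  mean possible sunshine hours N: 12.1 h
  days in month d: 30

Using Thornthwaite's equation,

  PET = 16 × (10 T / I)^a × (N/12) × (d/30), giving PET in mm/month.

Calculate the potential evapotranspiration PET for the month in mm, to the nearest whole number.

84 mm

10T/I = 10 × 23.8 / 159.1 = 1.4959
(10T/I)^a = 1.4959^4.110 = 5.2342
Uncorrected PET = 16 × 5.2342 = 83.747 mm
Correction = (N/12)(d/30) = (12.1/12)(30/30) = 1.0083
PET = 83.747 × 1.0083 = 84.442 mm/month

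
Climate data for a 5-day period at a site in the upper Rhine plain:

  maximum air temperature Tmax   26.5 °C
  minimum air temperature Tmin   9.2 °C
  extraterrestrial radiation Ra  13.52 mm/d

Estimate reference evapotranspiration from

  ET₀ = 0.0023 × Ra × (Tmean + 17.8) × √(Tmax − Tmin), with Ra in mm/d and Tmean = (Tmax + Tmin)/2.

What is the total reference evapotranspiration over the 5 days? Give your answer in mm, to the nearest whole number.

Tmean = (26.5 + 9.2)/2 = 17.85 °C
ET₀ = 0.0023 × 13.52 × (17.85 + 17.8) × √17.3 = 0.0023 × 13.52 × 35.65 × 4.1593 = 4.6109 mm/d
Over 5 days: 4.6109 × 5 = 23.055 mm

23 mm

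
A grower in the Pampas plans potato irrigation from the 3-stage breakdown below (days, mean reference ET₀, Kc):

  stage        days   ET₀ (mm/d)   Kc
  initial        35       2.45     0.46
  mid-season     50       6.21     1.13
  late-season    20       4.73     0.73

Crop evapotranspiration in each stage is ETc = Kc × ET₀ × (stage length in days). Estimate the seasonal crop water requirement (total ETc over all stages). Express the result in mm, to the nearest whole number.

initial: 0.46 × 2.45 × 35 = 39.45 mm
mid-season: 1.13 × 6.21 × 50 = 350.87 mm
late-season: 0.73 × 4.73 × 20 = 69.06 mm
Seasonal total = 459.38 mm

459 mm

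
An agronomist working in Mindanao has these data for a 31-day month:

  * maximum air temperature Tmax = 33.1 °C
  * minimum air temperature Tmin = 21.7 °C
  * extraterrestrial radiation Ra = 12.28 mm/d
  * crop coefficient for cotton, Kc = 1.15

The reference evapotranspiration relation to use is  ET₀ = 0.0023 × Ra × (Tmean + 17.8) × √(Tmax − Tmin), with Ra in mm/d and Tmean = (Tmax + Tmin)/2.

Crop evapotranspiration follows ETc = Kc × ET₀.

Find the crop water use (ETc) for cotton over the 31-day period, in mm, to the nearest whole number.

154 mm

Tmean = (33.1 + 21.7)/2 = 27.40 °C
ET₀ = 0.0023 × 12.28 × (27.40 + 17.8) × √11.4 = 0.0023 × 12.28 × 45.20 × 3.3764 = 4.3104 mm/d
ETc = Kc × ET₀ = 1.15 × 4.3104 = 4.9570 mm/d
Over 31 days: 4.9570 × 31 = 153.667 mm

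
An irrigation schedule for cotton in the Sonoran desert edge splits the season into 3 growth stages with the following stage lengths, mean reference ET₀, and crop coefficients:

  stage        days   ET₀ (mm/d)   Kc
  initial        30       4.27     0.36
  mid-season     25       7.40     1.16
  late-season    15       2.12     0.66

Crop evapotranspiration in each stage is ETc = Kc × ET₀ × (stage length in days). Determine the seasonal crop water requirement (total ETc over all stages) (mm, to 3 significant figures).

initial: 0.36 × 4.27 × 30 = 46.12 mm
mid-season: 1.16 × 7.40 × 25 = 214.60 mm
late-season: 0.66 × 2.12 × 15 = 20.99 mm
Seasonal total = 281.71 mm

282 mm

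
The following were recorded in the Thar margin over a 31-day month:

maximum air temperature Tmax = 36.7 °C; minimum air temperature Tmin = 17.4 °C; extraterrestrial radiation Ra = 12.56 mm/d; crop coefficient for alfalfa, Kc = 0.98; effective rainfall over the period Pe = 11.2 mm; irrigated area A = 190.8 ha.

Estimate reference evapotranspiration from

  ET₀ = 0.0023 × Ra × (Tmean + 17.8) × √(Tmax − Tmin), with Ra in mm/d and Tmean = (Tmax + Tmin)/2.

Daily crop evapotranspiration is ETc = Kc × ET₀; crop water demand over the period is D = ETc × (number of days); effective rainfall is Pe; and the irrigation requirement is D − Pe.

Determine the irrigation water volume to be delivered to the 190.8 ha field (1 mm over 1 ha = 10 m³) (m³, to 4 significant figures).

308600 m³

Tmean = (36.7 + 17.4)/2 = 27.05 °C
ET₀ = 0.0023 × 12.56 × (27.05 + 17.8) × √19.3 = 0.0023 × 12.56 × 44.85 × 4.3932 = 5.6919 mm/d
ETc = Kc × ET₀ = 0.98 × 5.6919 = 5.5781 mm/d
Crop demand D = ETc × 31 d = 5.5781 × 31 = 172.921 mm
D − Pe = 172.921 − 11.2 = 161.721 mm
Volume = 161.721 mm × 190.8 ha × 10 = 308563.7 m³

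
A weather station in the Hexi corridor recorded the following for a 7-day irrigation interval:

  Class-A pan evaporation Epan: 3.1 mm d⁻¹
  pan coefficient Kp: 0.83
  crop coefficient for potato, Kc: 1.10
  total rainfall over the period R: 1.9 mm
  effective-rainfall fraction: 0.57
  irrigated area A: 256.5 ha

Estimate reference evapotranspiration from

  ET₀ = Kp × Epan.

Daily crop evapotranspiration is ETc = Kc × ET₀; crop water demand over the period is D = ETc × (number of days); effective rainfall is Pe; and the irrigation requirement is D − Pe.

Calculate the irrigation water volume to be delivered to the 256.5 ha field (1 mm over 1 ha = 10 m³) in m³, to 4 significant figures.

48040 m³

ET₀ = 0.83 × 3.1 = 2.5730 mm/d
ETc = Kc × ET₀ = 1.10 × 2.5730 = 2.8303 mm/d
Crop demand D = ETc × 7 d = 2.8303 × 7 = 19.812 mm
Pe = 0.57 × 1.9 = 1.083 mm
D − Pe = 19.812 − 1.083 = 18.729 mm
Volume = 18.729 mm × 256.5 ha × 10 = 48039.9 m³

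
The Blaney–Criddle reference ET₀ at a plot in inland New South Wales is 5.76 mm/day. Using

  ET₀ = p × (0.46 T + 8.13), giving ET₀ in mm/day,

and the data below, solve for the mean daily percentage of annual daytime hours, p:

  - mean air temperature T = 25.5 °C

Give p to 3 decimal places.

p = ET₀ / (0.46 T + 8.13) = 5.76 / (0.46 × 25.5 + 8.13) = 5.76 / 19.860 = 0.2900

0.290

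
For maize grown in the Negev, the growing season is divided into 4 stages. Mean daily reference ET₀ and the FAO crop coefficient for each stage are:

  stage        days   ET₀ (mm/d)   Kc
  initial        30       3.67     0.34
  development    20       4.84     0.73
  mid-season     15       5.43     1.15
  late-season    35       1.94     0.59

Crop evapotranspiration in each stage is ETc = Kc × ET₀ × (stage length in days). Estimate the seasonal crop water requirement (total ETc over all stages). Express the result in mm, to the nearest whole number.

initial: 0.34 × 3.67 × 30 = 37.43 mm
development: 0.73 × 4.84 × 20 = 70.66 mm
mid-season: 1.15 × 5.43 × 15 = 93.67 mm
late-season: 0.59 × 1.94 × 35 = 40.06 mm
Seasonal total = 241.82 mm

242 mm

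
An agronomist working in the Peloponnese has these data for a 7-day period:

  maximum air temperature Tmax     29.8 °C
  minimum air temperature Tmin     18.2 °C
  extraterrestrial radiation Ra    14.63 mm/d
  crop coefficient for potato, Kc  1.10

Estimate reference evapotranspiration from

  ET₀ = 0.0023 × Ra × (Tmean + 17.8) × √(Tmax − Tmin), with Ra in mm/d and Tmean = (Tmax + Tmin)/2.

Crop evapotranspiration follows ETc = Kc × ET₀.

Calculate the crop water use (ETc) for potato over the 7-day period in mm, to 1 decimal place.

36.9 mm

Tmean = (29.8 + 18.2)/2 = 24.00 °C
ET₀ = 0.0023 × 14.63 × (24.00 + 17.8) × √11.6 = 0.0023 × 14.63 × 41.80 × 3.4059 = 4.7905 mm/d
ETc = Kc × ET₀ = 1.10 × 4.7905 = 5.2696 mm/d
Over 7 days: 5.2696 × 7 = 36.887 mm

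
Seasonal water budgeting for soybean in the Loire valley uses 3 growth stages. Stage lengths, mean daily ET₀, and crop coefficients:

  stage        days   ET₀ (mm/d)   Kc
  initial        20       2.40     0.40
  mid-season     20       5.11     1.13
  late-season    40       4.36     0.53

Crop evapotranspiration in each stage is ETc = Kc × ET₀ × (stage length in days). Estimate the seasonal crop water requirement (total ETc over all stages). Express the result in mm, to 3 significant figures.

initial: 0.40 × 2.40 × 20 = 19.20 mm
mid-season: 1.13 × 5.11 × 20 = 115.49 mm
late-season: 0.53 × 4.36 × 40 = 92.43 mm
Seasonal total = 227.12 mm

227 mm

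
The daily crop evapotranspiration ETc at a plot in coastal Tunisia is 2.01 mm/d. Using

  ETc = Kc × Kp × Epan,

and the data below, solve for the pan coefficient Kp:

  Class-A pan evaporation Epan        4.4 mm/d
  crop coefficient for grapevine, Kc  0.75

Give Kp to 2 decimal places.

ETc = Kc × Kp × Epan  ⇒  Kp = ETc / (Kc × Epan)
Kp = 2.01 / (0.75 × 4.4) = 2.01 / 3.300 = 0.6091

0.61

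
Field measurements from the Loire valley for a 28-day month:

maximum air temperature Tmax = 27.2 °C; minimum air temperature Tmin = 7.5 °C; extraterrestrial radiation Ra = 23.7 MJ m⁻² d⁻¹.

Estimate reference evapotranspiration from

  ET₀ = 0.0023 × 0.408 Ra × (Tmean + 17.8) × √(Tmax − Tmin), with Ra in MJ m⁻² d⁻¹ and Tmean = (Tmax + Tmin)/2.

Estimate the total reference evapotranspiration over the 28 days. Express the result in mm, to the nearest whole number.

97 mm

Tmean = (27.2 + 7.5)/2 = 17.35 °C
0.408 Ra = 0.408 × 23.7 = 9.6696 mm/d equivalent
ET₀ = 0.0023 × 9.6696 × (17.35 + 17.8) × √19.7 = 0.0023 × 9.6696 × 35.15 × 4.4385 = 3.4697 mm/d
Over 28 days: 3.4697 × 28 = 97.152 mm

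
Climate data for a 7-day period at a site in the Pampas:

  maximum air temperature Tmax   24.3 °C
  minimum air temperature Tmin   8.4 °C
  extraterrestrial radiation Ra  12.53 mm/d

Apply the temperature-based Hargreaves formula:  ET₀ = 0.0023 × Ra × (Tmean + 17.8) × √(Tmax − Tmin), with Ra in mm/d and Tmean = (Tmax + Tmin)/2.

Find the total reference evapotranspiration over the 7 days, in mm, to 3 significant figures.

27.5 mm

Tmean = (24.3 + 8.4)/2 = 16.35 °C
ET₀ = 0.0023 × 12.53 × (16.35 + 17.8) × √15.9 = 0.0023 × 12.53 × 34.15 × 3.9875 = 3.9244 mm/d
Over 7 days: 3.9244 × 7 = 27.471 mm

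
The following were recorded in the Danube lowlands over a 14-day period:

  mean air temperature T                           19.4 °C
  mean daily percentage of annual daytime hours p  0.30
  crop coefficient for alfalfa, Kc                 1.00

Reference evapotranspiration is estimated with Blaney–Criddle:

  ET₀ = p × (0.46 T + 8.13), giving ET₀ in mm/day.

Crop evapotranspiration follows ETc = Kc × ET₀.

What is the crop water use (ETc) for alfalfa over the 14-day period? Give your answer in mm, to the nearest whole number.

ET₀ = 0.30 × (0.46 × 19.4 + 8.13) = 0.30 × 17.054 = 5.1162 mm/d
ETc = Kc × ET₀ = 1.00 × 5.1162 = 5.1162 mm/d
Over 14 days: 5.1162 × 14 = 71.627 mm

72 mm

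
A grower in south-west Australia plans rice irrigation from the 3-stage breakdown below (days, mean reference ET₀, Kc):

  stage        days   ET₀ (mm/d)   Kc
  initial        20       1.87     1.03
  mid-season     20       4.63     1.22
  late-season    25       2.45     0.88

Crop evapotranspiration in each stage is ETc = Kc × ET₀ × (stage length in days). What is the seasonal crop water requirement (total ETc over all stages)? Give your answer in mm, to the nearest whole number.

initial: 1.03 × 1.87 × 20 = 38.52 mm
mid-season: 1.22 × 4.63 × 20 = 112.97 mm
late-season: 0.88 × 2.45 × 25 = 53.90 mm
Seasonal total = 205.39 mm

205 mm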